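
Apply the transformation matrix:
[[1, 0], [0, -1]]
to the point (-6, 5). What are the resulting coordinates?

Matrix multiplication:
[[1, 0], [0, -1]] × [-6, 5]ᵀ
= [(1)(-6) + (0)(5), (0)(-6) + (-1)(5)]ᵀ
= [-6, -5]ᵀ
Result: (-6, -5)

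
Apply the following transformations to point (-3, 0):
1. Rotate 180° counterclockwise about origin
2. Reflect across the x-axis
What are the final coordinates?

Step 1: Rotate 180° → (3, 0)
Step 2: Reflect across x-axis → (3, 0)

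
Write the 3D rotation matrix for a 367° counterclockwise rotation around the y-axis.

Rotation matrix for counterclockwise 367° around y-axis:
cos(367°) = 0.9925, sin(367°) = 0.1219
Result: [[0.9925, 0, 0.1219], [0, 1, 0], [-0.1219, 0, 0.9925]]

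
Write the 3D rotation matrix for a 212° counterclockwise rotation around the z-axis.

Rotation matrix for counterclockwise 212° around z-axis:
cos(212°) = -0.8480, sin(212°) = -0.5299
Result: [[-0.8480, 0.5299, 0], [-0.5299, -0.8480, 0], [0, 0, 1]]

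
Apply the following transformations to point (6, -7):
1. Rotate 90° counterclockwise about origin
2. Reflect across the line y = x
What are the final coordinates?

Step 1: Rotate 90° → (7, 6)
Step 2: Reflect across line y = x → (6, 7)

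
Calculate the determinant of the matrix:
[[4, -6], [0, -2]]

For a 2×2 matrix [[a, b], [c, d]], det = ad - bc
det = (4)(-2) - (-6)(0) = -8 - 0 = -8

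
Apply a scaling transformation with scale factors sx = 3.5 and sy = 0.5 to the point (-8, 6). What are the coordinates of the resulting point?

Scaling matrix:
[[3.50, 0], [0, 0.50]]
Result: (-8 × 3.5, 6 × 0.5) = (-28, 3)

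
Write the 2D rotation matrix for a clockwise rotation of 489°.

Rotation matrix formula: [[cos θ, -sin θ], [sin θ, cos θ]]
A clockwise rotation by 489° is equivalent to a counterclockwise rotation by -489°.
For θ = -489°:
cos(-489°) = -0.6293
sin(-489°) = -0.7771
Result: [[-0.6293, 0.7771], [-0.7771, -0.6293]]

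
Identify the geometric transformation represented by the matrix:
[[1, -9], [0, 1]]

This matrix represents: horizontal shear with factor -9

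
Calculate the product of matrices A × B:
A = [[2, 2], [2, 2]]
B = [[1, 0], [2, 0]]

Matrix multiplication:
C[0][0] = 2×1 + 2×2 = 6
C[0][1] = 2×0 + 2×0 = 0
C[1][0] = 2×1 + 2×2 = 6
C[1][1] = 2×0 + 2×0 = 0
Result: [[6, 0], [6, 0]]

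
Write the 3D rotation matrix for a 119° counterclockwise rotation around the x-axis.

Rotation matrix for counterclockwise 119° around x-axis:
cos(119°) = -0.4848, sin(119°) = 0.8746
Result: [[1, 0, 0], [0, -0.4848, -0.8746], [0, 0.8746, -0.4848]]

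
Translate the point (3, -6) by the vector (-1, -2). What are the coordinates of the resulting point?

Translation by (-1, -2) (homogeneous matrix [[1, 0, -1], [0, 1, -2], [0, 0, 1]]):
x' = 3 + -1 = 2
y' = -6 + -2 = -8
Result: (2, -8)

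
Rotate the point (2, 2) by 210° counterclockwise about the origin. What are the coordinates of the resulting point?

Rotation matrix for 210°: [[cos 210°, -sin 210°], [sin 210°, cos 210°]] ≈ [[-0.866025, 0.500000], [-0.500000, -0.866025]]
[[-0.866025, 0.500000], [-0.500000, -0.866025]] × [2, 2]ᵀ ≈ [-0.7321, -2.7321]ᵀ
Result: (-0.7321, -2.7321)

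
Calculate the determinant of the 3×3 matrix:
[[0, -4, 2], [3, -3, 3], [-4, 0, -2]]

Expansion along first row:
det = 0·det([[-3,3],[0,-2]]) - -4·det([[3,3],[-4,-2]]) + 2·det([[3,-3],[-4,0]])
    = 0·(-3·-2 - 3·0) - -4·(3·-2 - 3·-4) + 2·(3·0 - -3·-4)
    = 0·6 - -4·6 + 2·-12
    = 0 + 24 + -24 = 0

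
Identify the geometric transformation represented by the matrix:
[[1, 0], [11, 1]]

This matrix represents: vertical shear with factor 11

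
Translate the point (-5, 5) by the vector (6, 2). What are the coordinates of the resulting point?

Translation by (6, 2) (homogeneous matrix [[1, 0, 6], [0, 1, 2], [0, 0, 1]]):
x' = -5 + 6 = 1
y' = 5 + 2 = 7
Result: (1, 7)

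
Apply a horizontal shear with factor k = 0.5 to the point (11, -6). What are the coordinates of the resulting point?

Shear matrix for horizontal shear with factor k = 0.5:
[[1, 0.50], [0, 1]]
Result: (11, -6) → (8, -6)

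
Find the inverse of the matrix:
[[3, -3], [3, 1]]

For [[a,b],[c,d]], inverse = (1/det)·[[d,-b],[-c,a]]
det = (3)(1) - (-3)(3) = 3 - -9 = 12
Inverse = (1/12)·[[1, 3], [-3, 3]]
= [[1/12, 1/4], [-1/4, 1/4]]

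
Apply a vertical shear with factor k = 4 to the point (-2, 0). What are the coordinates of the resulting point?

Shear matrix for vertical shear with factor k = 4:
[[1, 0], [4, 1]]
Result: (-2, 0) → (-2, -8)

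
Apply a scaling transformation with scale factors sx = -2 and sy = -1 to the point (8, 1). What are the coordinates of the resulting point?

Scaling matrix:
[[-2, 0], [0, -1]]
Result: (8 × -2, 1 × -1) = (-16, -1)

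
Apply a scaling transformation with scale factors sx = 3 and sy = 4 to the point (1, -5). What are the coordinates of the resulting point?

Scaling matrix:
[[3, 0], [0, 4]]
Result: (1 × 3, -5 × 4) = (3, -20)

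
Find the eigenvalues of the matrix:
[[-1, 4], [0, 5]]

Characteristic equation: det(A - λI) = 0
λ² - (trace)λ + (det) = 0
trace = -1 + 5 = 4, det = (-1)(5) - (4)(0) = -5
λ² - (4)λ + (-5) = 0
λ = (4 ± √((4)² - 4·(-5))) / 2 = (4 ± √36) / 2
Solving: λ = -1, 5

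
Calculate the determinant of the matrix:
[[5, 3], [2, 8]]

For a 2×2 matrix [[a, b], [c, d]], det = ad - bc
det = (5)(8) - (3)(2) = 40 - 6 = 34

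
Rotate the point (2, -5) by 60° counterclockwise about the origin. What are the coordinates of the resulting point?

Rotation matrix for 60°: [[cos 60°, -sin 60°], [sin 60°, cos 60°]] ≈ [[0.500000, -0.866025], [0.866025, 0.500000]]
[[0.500000, -0.866025], [0.866025, 0.500000]] × [2, -5]ᵀ ≈ [5.3301, -0.7679]ᵀ
Result: (5.3301, -0.7679)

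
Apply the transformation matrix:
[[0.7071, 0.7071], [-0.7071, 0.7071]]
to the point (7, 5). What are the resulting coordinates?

Matrix multiplication:
[[0.7071, 0.7071], [-0.7071, 0.7071]] × [7, 5]ᵀ
= [(0.7071)(7) + (0.7071)(5), (-0.7071)(7) + (0.7071)(5)]ᵀ
= [8.4852, -1.4142]ᵀ
Result: (8.4852, -1.4142)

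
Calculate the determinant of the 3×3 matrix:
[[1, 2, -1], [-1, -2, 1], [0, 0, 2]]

Expansion along first row:
det = 1·det([[-2,1],[0,2]]) - 2·det([[-1,1],[0,2]]) + -1·det([[-1,-2],[0,0]])
    = 1·(-2·2 - 1·0) - 2·(-1·2 - 1·0) + -1·(-1·0 - -2·0)
    = 1·-4 - 2·-2 + -1·0
    = -4 + 4 + 0 = 0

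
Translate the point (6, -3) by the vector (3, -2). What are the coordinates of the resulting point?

Translation by (3, -2) (homogeneous matrix [[1, 0, 3], [0, 1, -2], [0, 0, 1]]):
x' = 6 + 3 = 9
y' = -3 + -2 = -5
Result: (9, -5)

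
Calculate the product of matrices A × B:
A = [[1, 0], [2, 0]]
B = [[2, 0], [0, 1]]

Matrix multiplication:
C[0][0] = 1×2 + 0×0 = 2
C[0][1] = 1×0 + 0×1 = 0
C[1][0] = 2×2 + 0×0 = 4
C[1][1] = 2×0 + 0×1 = 0
Result: [[2, 0], [4, 0]]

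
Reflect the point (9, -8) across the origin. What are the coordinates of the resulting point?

Reflection across origin: (9, -8) → (-9, 8)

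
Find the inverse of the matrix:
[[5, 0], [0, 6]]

For [[a,b],[c,d]], inverse = (1/det)·[[d,-b],[-c,a]]
det = (5)(6) - (0)(0) = 30 - 0 = 30
Inverse = (1/30)·[[6, 0], [0, 5]]
= [[1/5, 0], [0, 1/6]]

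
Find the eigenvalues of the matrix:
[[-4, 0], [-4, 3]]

Characteristic equation: det(A - λI) = 0
λ² - (trace)λ + (det) = 0
trace = -4 + 3 = -1, det = (-4)(3) - (0)(-4) = -12
λ² - (-1)λ + (-12) = 0
λ = (-1 ± √((-1)² - 4·(-12))) / 2 = (-1 ± √49) / 2
Solving: λ = -4, 3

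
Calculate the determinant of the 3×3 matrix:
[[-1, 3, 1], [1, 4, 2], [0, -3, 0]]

Expansion along first row:
det = -1·det([[4,2],[-3,0]]) - 3·det([[1,2],[0,0]]) + 1·det([[1,4],[0,-3]])
    = -1·(4·0 - 2·-3) - 3·(1·0 - 2·0) + 1·(1·-3 - 4·0)
    = -1·6 - 3·0 + 1·-3
    = -6 + 0 + -3 = -9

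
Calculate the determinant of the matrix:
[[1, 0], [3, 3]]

For a 2×2 matrix [[a, b], [c, d]], det = ad - bc
det = (1)(3) - (0)(3) = 3 - 0 = 3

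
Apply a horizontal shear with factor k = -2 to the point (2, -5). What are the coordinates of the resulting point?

Shear matrix for horizontal shear with factor k = -2:
[[1, -2], [0, 1]]
Result: (2, -5) → (12, -5)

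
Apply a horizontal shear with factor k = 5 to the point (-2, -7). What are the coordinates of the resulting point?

Shear matrix for horizontal shear with factor k = 5:
[[1, 5], [0, 1]]
Result: (-2, -7) → (-37, -7)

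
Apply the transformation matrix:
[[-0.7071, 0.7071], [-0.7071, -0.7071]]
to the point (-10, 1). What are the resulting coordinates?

Matrix multiplication:
[[-0.7071, 0.7071], [-0.7071, -0.7071]] × [-10, 1]ᵀ
= [(-0.7071)(-10) + (0.7071)(1), (-0.7071)(-10) + (-0.7071)(1)]ᵀ
= [7.7781, 6.3639]ᵀ
Result: (7.7781, 6.3639)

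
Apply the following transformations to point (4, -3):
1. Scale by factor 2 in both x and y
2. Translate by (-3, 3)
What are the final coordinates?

Step 1: Scale (4, -3) by 2 → (8, -6)
Step 2: Translate by (-3, 3) → (5, -3)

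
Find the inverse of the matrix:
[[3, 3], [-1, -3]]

For [[a,b],[c,d]], inverse = (1/det)·[[d,-b],[-c,a]]
det = (3)(-3) - (3)(-1) = -9 - -3 = -6
Inverse = (1/-6)·[[-3, -3], [1, 3]]
= [[1/2, 1/2], [-1/6, -1/2]]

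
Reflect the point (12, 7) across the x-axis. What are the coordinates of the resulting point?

Reflection across x-axis: (12, 7) → (12, -7)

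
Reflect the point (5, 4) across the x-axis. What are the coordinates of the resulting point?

Reflection across x-axis: (5, 4) → (5, -4)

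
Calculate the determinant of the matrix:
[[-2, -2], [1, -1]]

For a 2×2 matrix [[a, b], [c, d]], det = ad - bc
det = (-2)(-1) - (-2)(1) = 2 - -2 = 4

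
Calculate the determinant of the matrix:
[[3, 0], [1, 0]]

For a 2×2 matrix [[a, b], [c, d]], det = ad - bc
det = (3)(0) - (0)(1) = 0 - 0 = 0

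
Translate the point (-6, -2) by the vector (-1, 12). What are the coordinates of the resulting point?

Translation by (-1, 12) (homogeneous matrix [[1, 0, -1], [0, 1, 12], [0, 0, 1]]):
x' = -6 + -1 = -7
y' = -2 + 12 = 10
Result: (-7, 10)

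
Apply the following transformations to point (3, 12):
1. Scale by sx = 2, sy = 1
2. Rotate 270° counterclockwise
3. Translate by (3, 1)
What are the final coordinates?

Step 1: Scale → (6, 12)
Step 2: Rotate 270° → (12, -6)
Step 3: Translate → (15, -5)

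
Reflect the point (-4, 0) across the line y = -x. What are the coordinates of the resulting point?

Reflection across line y = -x: (-4, 0) → (0, 4)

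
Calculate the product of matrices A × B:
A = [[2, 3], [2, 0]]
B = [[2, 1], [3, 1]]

Matrix multiplication:
C[0][0] = 2×2 + 3×3 = 13
C[0][1] = 2×1 + 3×1 = 5
C[1][0] = 2×2 + 0×3 = 4
C[1][1] = 2×1 + 0×1 = 2
Result: [[13, 5], [4, 2]]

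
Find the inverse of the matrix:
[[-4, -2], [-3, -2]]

For [[a,b],[c,d]], inverse = (1/det)·[[d,-b],[-c,a]]
det = (-4)(-2) - (-2)(-3) = 8 - 6 = 2
Inverse = (1/2)·[[-2, 2], [3, -4]]
= [[-1, 1], [3/2, -2]]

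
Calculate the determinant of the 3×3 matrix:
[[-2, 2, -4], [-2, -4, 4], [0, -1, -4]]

Expansion along first row:
det = -2·det([[-4,4],[-1,-4]]) - 2·det([[-2,4],[0,-4]]) + -4·det([[-2,-4],[0,-1]])
    = -2·(-4·-4 - 4·-1) - 2·(-2·-4 - 4·0) + -4·(-2·-1 - -4·0)
    = -2·20 - 2·8 + -4·2
    = -40 + -16 + -8 = -64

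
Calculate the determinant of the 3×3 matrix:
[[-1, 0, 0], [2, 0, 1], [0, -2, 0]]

Expansion along first row:
det = -1·det([[0,1],[-2,0]]) - 0·det([[2,1],[0,0]]) + 0·det([[2,0],[0,-2]])
    = -1·(0·0 - 1·-2) - 0·(2·0 - 1·0) + 0·(2·-2 - 0·0)
    = -1·2 - 0·0 + 0·-4
    = -2 + 0 + 0 = -2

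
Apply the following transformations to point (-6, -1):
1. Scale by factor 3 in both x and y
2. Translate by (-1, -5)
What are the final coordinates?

Step 1: Scale (-6, -1) by 3 → (-18, -3)
Step 2: Translate by (-1, -5) → (-19, -8)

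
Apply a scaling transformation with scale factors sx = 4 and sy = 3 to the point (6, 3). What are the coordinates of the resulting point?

Scaling matrix:
[[4, 0], [0, 3]]
Result: (6 × 4, 3 × 3) = (24, 9)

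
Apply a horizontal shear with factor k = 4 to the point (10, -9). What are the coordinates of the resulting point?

Shear matrix for horizontal shear with factor k = 4:
[[1, 4], [0, 1]]
Result: (10, -9) → (-26, -9)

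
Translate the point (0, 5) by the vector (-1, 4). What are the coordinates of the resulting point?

Translation by (-1, 4) (homogeneous matrix [[1, 0, -1], [0, 1, 4], [0, 0, 1]]):
x' = 0 + -1 = -1
y' = 5 + 4 = 9
Result: (-1, 9)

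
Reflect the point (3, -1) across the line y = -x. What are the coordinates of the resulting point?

Reflection across line y = -x: (3, -1) → (1, -3)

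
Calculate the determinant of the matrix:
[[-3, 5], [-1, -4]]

For a 2×2 matrix [[a, b], [c, d]], det = ad - bc
det = (-3)(-4) - (5)(-1) = 12 - -5 = 17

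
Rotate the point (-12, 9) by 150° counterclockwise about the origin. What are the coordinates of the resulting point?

Rotation matrix for 150°: [[cos 150°, -sin 150°], [sin 150°, cos 150°]] ≈ [[-0.866025, -0.500000], [0.500000, -0.866025]]
[[-0.866025, -0.500000], [0.500000, -0.866025]] × [-12, 9]ᵀ ≈ [5.8923, -13.7942]ᵀ
Result: (5.8923, -13.7942)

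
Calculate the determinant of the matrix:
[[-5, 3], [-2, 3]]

For a 2×2 matrix [[a, b], [c, d]], det = ad - bc
det = (-5)(3) - (3)(-2) = -15 - -6 = -9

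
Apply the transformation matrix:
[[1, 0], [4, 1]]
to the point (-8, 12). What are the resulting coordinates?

Matrix multiplication:
[[1, 0], [4, 1]] × [-8, 12]ᵀ
= [(1)(-8) + (0)(12), (4)(-8) + (1)(12)]ᵀ
= [-8, -20]ᵀ
Result: (-8, -20)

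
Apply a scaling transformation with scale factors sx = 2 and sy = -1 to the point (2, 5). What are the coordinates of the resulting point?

Scaling matrix:
[[2, 0], [0, -1]]
Result: (2 × 2, 5 × -1) = (4, -5)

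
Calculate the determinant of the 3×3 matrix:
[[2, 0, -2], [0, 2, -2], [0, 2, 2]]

Expansion along first row:
det = 2·det([[2,-2],[2,2]]) - 0·det([[0,-2],[0,2]]) + -2·det([[0,2],[0,2]])
    = 2·(2·2 - -2·2) - 0·(0·2 - -2·0) + -2·(0·2 - 2·0)
    = 2·8 - 0·0 + -2·0
    = 16 + 0 + 0 = 16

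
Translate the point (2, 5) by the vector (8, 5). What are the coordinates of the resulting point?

Translation by (8, 5) (homogeneous matrix [[1, 0, 8], [0, 1, 5], [0, 0, 1]]):
x' = 2 + 8 = 10
y' = 5 + 5 = 10
Result: (10, 10)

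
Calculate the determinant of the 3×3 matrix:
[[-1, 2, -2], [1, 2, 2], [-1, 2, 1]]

Expansion along first row:
det = -1·det([[2,2],[2,1]]) - 2·det([[1,2],[-1,1]]) + -2·det([[1,2],[-1,2]])
    = -1·(2·1 - 2·2) - 2·(1·1 - 2·-1) + -2·(1·2 - 2·-1)
    = -1·-2 - 2·3 + -2·4
    = 2 + -6 + -8 = -12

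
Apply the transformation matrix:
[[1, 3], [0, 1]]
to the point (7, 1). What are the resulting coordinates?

Matrix multiplication:
[[1, 3], [0, 1]] × [7, 1]ᵀ
= [(1)(7) + (3)(1), (0)(7) + (1)(1)]ᵀ
= [10, 1]ᵀ
Result: (10, 1)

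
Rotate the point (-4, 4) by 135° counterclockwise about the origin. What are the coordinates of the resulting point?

Rotation matrix for 135°: [[cos 135°, -sin 135°], [sin 135°, cos 135°]] ≈ [[-0.707107, -0.707107], [0.707107, -0.707107]]
[[-0.707107, -0.707107], [0.707107, -0.707107]] × [-4, 4]ᵀ ≈ [0, -5.6569]ᵀ
Result: (0, -5.6569)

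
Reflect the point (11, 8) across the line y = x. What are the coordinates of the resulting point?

Reflection across line y = x: (11, 8) → (8, 11)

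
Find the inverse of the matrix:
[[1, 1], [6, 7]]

For [[a,b],[c,d]], inverse = (1/det)·[[d,-b],[-c,a]]
det = (1)(7) - (1)(6) = 7 - 6 = 1
Inverse = [[7, -1], [-6, 1]]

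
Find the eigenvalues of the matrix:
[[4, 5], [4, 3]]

Characteristic equation: det(A - λI) = 0
λ² - (trace)λ + (det) = 0
trace = 4 + 3 = 7, det = (4)(3) - (5)(4) = -8
λ² - (7)λ + (-8) = 0
λ = (7 ± √((7)² - 4·(-8))) / 2 = (7 ± √81) / 2
Solving: λ = -1, 8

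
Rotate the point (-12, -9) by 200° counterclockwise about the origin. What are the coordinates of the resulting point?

Rotation matrix for 200°: [[cos 200°, -sin 200°], [sin 200°, cos 200°]] ≈ [[-0.939693, 0.342020], [-0.342020, -0.939693]]
[[-0.939693, 0.342020], [-0.342020, -0.939693]] × [-12, -9]ᵀ ≈ [8.1981, 12.5615]ᵀ
Result: (8.1981, 12.5615)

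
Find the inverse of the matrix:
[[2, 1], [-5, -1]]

For [[a,b],[c,d]], inverse = (1/det)·[[d,-b],[-c,a]]
det = (2)(-1) - (1)(-5) = -2 - -5 = 3
Inverse = (1/3)·[[-1, -1], [5, 2]]
= [[-1/3, -1/3], [5/3, 2/3]]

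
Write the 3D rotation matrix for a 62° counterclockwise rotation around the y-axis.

Rotation matrix for counterclockwise 62° around y-axis:
cos(62°) = 0.4695, sin(62°) = 0.8829
Result: [[0.4695, 0, 0.8829], [0, 1, 0], [-0.8829, 0, 0.4695]]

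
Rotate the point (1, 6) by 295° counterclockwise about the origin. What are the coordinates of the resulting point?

Rotation matrix for 295°: [[cos 295°, -sin 295°], [sin 295°, cos 295°]] ≈ [[0.422618, 0.906308], [-0.906308, 0.422618]]
[[0.422618, 0.906308], [-0.906308, 0.422618]] × [1, 6]ᵀ ≈ [5.8605, 1.6294]ᵀ
Result: (5.8605, 1.6294)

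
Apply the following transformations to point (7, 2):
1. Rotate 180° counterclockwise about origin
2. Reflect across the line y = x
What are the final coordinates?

Step 1: Rotate 180° → (-7, -2)
Step 2: Reflect across line y = x → (-2, -7)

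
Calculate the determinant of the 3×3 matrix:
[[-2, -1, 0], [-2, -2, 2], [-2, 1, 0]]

Expansion along first row:
det = -2·det([[-2,2],[1,0]]) - -1·det([[-2,2],[-2,0]]) + 0·det([[-2,-2],[-2,1]])
    = -2·(-2·0 - 2·1) - -1·(-2·0 - 2·-2) + 0·(-2·1 - -2·-2)
    = -2·-2 - -1·4 + 0·-6
    = 4 + 4 + 0 = 8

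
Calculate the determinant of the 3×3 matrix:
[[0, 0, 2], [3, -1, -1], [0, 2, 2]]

Expansion along first row:
det = 0·det([[-1,-1],[2,2]]) - 0·det([[3,-1],[0,2]]) + 2·det([[3,-1],[0,2]])
    = 0·(-1·2 - -1·2) - 0·(3·2 - -1·0) + 2·(3·2 - -1·0)
    = 0·0 - 0·6 + 2·6
    = 0 + 0 + 12 = 12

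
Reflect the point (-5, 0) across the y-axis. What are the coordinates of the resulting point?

Reflection across y-axis: (-5, 0) → (5, 0)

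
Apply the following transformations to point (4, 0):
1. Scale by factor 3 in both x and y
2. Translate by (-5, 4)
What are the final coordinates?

Step 1: Scale (4, 0) by 3 → (12, 0)
Step 2: Translate by (-5, 4) → (7, 4)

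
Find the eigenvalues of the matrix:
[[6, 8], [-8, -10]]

Characteristic equation: det(A - λI) = 0
λ² - (trace)λ + (det) = 0
trace = 6 + -10 = -4, det = (6)(-10) - (8)(-8) = 4
λ² - (-4)λ + (4) = 0
λ = (-4 ± √((-4)² - 4·(4))) / 2 = (-4 ± √0) / 2
Solving: λ = -2, -2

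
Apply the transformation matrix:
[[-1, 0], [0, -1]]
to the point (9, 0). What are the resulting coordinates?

Matrix multiplication:
[[-1, 0], [0, -1]] × [9, 0]ᵀ
= [(-1)(9) + (0)(0), (0)(9) + (-1)(0)]ᵀ
= [-9, 0]ᵀ
Result: (-9, 0)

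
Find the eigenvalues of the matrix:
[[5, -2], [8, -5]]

Characteristic equation: det(A - λI) = 0
λ² - (trace)λ + (det) = 0
trace = 5 + -5 = 0, det = (5)(-5) - (-2)(8) = -9
λ² - (0)λ + (-9) = 0
λ = (0 ± √((0)² - 4·(-9))) / 2 = (0 ± √36) / 2
Solving: λ = -3, 3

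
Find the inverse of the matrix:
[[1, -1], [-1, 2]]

For [[a,b],[c,d]], inverse = (1/det)·[[d,-b],[-c,a]]
det = (1)(2) - (-1)(-1) = 2 - 1 = 1
Inverse = [[2, 1], [1, 1]]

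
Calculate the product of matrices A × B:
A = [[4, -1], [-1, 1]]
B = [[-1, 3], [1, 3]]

Matrix multiplication:
C[0][0] = 4×-1 + -1×1 = -5
C[0][1] = 4×3 + -1×3 = 9
C[1][0] = -1×-1 + 1×1 = 2
C[1][1] = -1×3 + 1×3 = 0
Result: [[-5, 9], [2, 0]]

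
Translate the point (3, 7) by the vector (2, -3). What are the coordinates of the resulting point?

Translation by (2, -3) (homogeneous matrix [[1, 0, 2], [0, 1, -3], [0, 0, 1]]):
x' = 3 + 2 = 5
y' = 7 + -3 = 4
Result: (5, 4)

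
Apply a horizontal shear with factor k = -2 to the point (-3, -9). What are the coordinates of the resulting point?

Shear matrix for horizontal shear with factor k = -2:
[[1, -2], [0, 1]]
Result: (-3, -9) → (15, -9)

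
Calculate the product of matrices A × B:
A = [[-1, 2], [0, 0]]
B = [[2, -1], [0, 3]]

Matrix multiplication:
C[0][0] = -1×2 + 2×0 = -2
C[0][1] = -1×-1 + 2×3 = 7
C[1][0] = 0×2 + 0×0 = 0
C[1][1] = 0×-1 + 0×3 = 0
Result: [[-2, 7], [0, 0]]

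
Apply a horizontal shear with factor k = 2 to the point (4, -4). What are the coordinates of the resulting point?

Shear matrix for horizontal shear with factor k = 2:
[[1, 2], [0, 1]]
Result: (4, -4) → (-4, -4)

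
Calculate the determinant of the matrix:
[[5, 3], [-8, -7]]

For a 2×2 matrix [[a, b], [c, d]], det = ad - bc
det = (5)(-7) - (3)(-8) = -35 - -24 = -11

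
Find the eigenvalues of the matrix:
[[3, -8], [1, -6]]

Characteristic equation: det(A - λI) = 0
λ² - (trace)λ + (det) = 0
trace = 3 + -6 = -3, det = (3)(-6) - (-8)(1) = -10
λ² - (-3)λ + (-10) = 0
λ = (-3 ± √((-3)² - 4·(-10))) / 2 = (-3 ± √49) / 2
Solving: λ = -5, 2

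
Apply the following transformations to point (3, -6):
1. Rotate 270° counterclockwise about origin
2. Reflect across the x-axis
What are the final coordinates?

Step 1: Rotate 270° → (-6, -3)
Step 2: Reflect across x-axis → (-6, 3)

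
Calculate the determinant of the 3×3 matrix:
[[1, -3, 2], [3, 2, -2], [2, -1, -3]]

Expansion along first row:
det = 1·det([[2,-2],[-1,-3]]) - -3·det([[3,-2],[2,-3]]) + 2·det([[3,2],[2,-1]])
    = 1·(2·-3 - -2·-1) - -3·(3·-3 - -2·2) + 2·(3·-1 - 2·2)
    = 1·-8 - -3·-5 + 2·-7
    = -8 + -15 + -14 = -37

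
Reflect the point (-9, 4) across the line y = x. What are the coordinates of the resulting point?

Reflection across line y = x: (-9, 4) → (4, -9)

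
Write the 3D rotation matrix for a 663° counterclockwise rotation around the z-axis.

Rotation matrix for counterclockwise 663° around z-axis:
cos(663°) = 0.5446, sin(663°) = -0.8387
Result: [[0.5446, 0.8387, 0], [-0.8387, 0.5446, 0], [0, 0, 1]]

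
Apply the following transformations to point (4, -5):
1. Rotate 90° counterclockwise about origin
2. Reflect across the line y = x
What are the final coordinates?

Step 1: Rotate 90° → (5, 4)
Step 2: Reflect across line y = x → (4, 5)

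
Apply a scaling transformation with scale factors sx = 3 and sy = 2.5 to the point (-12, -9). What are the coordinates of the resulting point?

Scaling matrix:
[[3, 0], [0, 2.50]]
Result: (-12 × 3, -9 × 2.5) = (-36, -22.5)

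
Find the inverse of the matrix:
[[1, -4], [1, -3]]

For [[a,b],[c,d]], inverse = (1/det)·[[d,-b],[-c,a]]
det = (1)(-3) - (-4)(1) = -3 - -4 = 1
Inverse = [[-3, 4], [-1, 1]]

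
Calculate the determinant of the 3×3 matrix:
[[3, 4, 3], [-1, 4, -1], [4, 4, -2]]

Expansion along first row:
det = 3·det([[4,-1],[4,-2]]) - 4·det([[-1,-1],[4,-2]]) + 3·det([[-1,4],[4,4]])
    = 3·(4·-2 - -1·4) - 4·(-1·-2 - -1·4) + 3·(-1·4 - 4·4)
    = 3·-4 - 4·6 + 3·-20
    = -12 + -24 + -60 = -96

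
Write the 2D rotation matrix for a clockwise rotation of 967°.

Rotation matrix formula: [[cos θ, -sin θ], [sin θ, cos θ]]
A clockwise rotation by 967° is equivalent to a counterclockwise rotation by -967°.
For θ = -967°:
cos(-967°) = -0.3907
sin(-967°) = 0.9205
Result: [[-0.3907, -0.9205], [0.9205, -0.3907]]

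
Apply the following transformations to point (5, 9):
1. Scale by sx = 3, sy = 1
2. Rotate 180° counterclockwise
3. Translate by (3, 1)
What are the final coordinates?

Step 1: Scale → (15, 9)
Step 2: Rotate 180° → (-15, -9)
Step 3: Translate → (-12, -8)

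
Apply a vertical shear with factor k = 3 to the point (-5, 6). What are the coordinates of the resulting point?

Shear matrix for vertical shear with factor k = 3:
[[1, 0], [3, 1]]
Result: (-5, 6) → (-5, -9)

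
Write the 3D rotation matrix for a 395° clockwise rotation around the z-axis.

Rotation matrix for clockwise 395° around z-axis:
A clockwise rotation by 395° is a counterclockwise rotation by -395°.
cos(-395°) = 0.8192, sin(-395°) = -0.5736
Result: [[0.8192, 0.5736, 0], [-0.5736, 0.8192, 0], [0, 0, 1]]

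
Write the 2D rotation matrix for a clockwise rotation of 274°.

Rotation matrix formula: [[cos θ, -sin θ], [sin θ, cos θ]]
A clockwise rotation by 274° is equivalent to a counterclockwise rotation by -274°.
For θ = -274°:
cos(-274°) = 0.0698
sin(-274°) = 0.9976
Result: [[0.0698, -0.9976], [0.9976, 0.0698]]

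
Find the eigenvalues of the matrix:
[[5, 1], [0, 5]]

Characteristic equation: det(A - λI) = 0
λ² - (trace)λ + (det) = 0
trace = 5 + 5 = 10, det = (5)(5) - (1)(0) = 25
λ² - (10)λ + (25) = 0
λ = (10 ± √((10)² - 4·(25))) / 2 = (10 ± √0) / 2
Solving: λ = 5, 5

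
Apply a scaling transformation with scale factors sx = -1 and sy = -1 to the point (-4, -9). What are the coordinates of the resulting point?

Scaling matrix:
[[-1, 0], [0, -1]]
Result: (-4 × -1, -9 × -1) = (4, 9)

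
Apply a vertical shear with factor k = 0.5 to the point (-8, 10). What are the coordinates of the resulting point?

Shear matrix for vertical shear with factor k = 0.5:
[[1, 0], [0.50, 1]]
Result: (-8, 10) → (-8, 6)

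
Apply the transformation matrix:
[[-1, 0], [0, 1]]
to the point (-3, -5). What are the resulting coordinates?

Matrix multiplication:
[[-1, 0], [0, 1]] × [-3, -5]ᵀ
= [(-1)(-3) + (0)(-5), (0)(-3) + (1)(-5)]ᵀ
= [3, -5]ᵀ
Result: (3, -5)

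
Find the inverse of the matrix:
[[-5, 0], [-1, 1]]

For [[a,b],[c,d]], inverse = (1/det)·[[d,-b],[-c,a]]
det = (-5)(1) - (0)(-1) = -5 - 0 = -5
Inverse = (1/-5)·[[1, 0], [1, -5]]
= [[-1/5, 0], [-1/5, 1]]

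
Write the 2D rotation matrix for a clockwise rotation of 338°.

Rotation matrix formula: [[cos θ, -sin θ], [sin θ, cos θ]]
A clockwise rotation by 338° is equivalent to a counterclockwise rotation by -338°.
For θ = -338°:
cos(-338°) = 0.9272
sin(-338°) = 0.3746
Result: [[0.9272, -0.3746], [0.3746, 0.9272]]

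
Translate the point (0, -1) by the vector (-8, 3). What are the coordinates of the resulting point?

Translation by (-8, 3) (homogeneous matrix [[1, 0, -8], [0, 1, 3], [0, 0, 1]]):
x' = 0 + -8 = -8
y' = -1 + 3 = 2
Result: (-8, 2)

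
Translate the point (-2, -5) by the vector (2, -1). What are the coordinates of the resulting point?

Translation by (2, -1) (homogeneous matrix [[1, 0, 2], [0, 1, -1], [0, 0, 1]]):
x' = -2 + 2 = 0
y' = -5 + -1 = -6
Result: (0, -6)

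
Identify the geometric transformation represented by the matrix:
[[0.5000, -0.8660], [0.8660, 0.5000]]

This matrix represents: rotation by 60° counterclockwise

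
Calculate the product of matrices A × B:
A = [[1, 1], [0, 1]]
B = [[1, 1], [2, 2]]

Matrix multiplication:
C[0][0] = 1×1 + 1×2 = 3
C[0][1] = 1×1 + 1×2 = 3
C[1][0] = 0×1 + 1×2 = 2
C[1][1] = 0×1 + 1×2 = 2
Result: [[3, 3], [2, 2]]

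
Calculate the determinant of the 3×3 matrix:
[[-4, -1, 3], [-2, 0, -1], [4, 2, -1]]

Expansion along first row:
det = -4·det([[0,-1],[2,-1]]) - -1·det([[-2,-1],[4,-1]]) + 3·det([[-2,0],[4,2]])
    = -4·(0·-1 - -1·2) - -1·(-2·-1 - -1·4) + 3·(-2·2 - 0·4)
    = -4·2 - -1·6 + 3·-4
    = -8 + 6 + -12 = -14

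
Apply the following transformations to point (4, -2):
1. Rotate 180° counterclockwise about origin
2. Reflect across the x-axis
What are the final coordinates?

Step 1: Rotate 180° → (-4, 2)
Step 2: Reflect across x-axis → (-4, -2)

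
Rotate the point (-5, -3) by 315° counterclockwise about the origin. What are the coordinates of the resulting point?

Rotation matrix for 315°: [[cos 315°, -sin 315°], [sin 315°, cos 315°]] ≈ [[0.707107, 0.707107], [-0.707107, 0.707107]]
[[0.707107, 0.707107], [-0.707107, 0.707107]] × [-5, -3]ᵀ ≈ [-5.6569, 1.4142]ᵀ
Result: (-5.6569, 1.4142)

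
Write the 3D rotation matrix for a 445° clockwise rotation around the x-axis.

Rotation matrix for clockwise 445° around x-axis:
A clockwise rotation by 445° is a counterclockwise rotation by -445°.
cos(-445°) = 0.0872, sin(-445°) = -0.9962
Result: [[1, 0, 0], [0, 0.0872, 0.9962], [0, -0.9962, 0.0872]]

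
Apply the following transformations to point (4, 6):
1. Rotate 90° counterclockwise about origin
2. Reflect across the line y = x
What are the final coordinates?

Step 1: Rotate 90° → (-6, 4)
Step 2: Reflect across line y = x → (4, -6)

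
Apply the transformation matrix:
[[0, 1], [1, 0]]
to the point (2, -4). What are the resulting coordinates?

Matrix multiplication:
[[0, 1], [1, 0]] × [2, -4]ᵀ
= [(0)(2) + (1)(-4), (1)(2) + (0)(-4)]ᵀ
= [-4, 2]ᵀ
Result: (-4, 2)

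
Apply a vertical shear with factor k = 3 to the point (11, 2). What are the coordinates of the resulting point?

Shear matrix for vertical shear with factor k = 3:
[[1, 0], [3, 1]]
Result: (11, 2) → (11, 35)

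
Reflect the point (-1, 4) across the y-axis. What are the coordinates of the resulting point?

Reflection across y-axis: (-1, 4) → (1, 4)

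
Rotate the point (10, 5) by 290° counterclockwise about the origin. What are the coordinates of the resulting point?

Rotation matrix for 290°: [[cos 290°, -sin 290°], [sin 290°, cos 290°]] ≈ [[0.342020, 0.939693], [-0.939693, 0.342020]]
[[0.342020, 0.939693], [-0.939693, 0.342020]] × [10, 5]ᵀ ≈ [8.1187, -7.6868]ᵀ
Result: (8.1187, -7.6868)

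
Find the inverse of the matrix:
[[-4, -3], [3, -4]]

For [[a,b],[c,d]], inverse = (1/det)·[[d,-b],[-c,a]]
det = (-4)(-4) - (-3)(3) = 16 - -9 = 25
Inverse = (1/25)·[[-4, 3], [-3, -4]]
= [[-4/25, 3/25], [-3/25, -4/25]]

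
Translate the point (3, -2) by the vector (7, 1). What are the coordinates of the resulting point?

Translation by (7, 1) (homogeneous matrix [[1, 0, 7], [0, 1, 1], [0, 0, 1]]):
x' = 3 + 7 = 10
y' = -2 + 1 = -1
Result: (10, -1)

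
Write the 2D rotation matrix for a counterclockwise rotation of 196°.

Rotation matrix formula: [[cos θ, -sin θ], [sin θ, cos θ]]
For θ = 196°:
cos(196°) = -0.9613
sin(196°) = -0.2756
Result: [[-0.9613, 0.2756], [-0.2756, -0.9613]]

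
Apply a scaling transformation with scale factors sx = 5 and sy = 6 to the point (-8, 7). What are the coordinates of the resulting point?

Scaling matrix:
[[5, 0], [0, 6]]
Result: (-8 × 5, 7 × 6) = (-40, 42)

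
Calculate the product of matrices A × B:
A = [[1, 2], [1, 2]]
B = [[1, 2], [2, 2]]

Matrix multiplication:
C[0][0] = 1×1 + 2×2 = 5
C[0][1] = 1×2 + 2×2 = 6
C[1][0] = 1×1 + 2×2 = 5
C[1][1] = 1×2 + 2×2 = 6
Result: [[5, 6], [5, 6]]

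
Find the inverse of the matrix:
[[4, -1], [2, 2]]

For [[a,b],[c,d]], inverse = (1/det)·[[d,-b],[-c,a]]
det = (4)(2) - (-1)(2) = 8 - -2 = 10
Inverse = (1/10)·[[2, 1], [-2, 4]]
= [[1/5, 1/10], [-1/5, 2/5]]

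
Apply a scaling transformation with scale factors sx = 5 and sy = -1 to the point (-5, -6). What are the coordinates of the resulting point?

Scaling matrix:
[[5, 0], [0, -1]]
Result: (-5 × 5, -6 × -1) = (-25, 6)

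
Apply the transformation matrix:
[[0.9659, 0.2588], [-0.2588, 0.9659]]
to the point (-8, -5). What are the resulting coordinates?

Matrix multiplication:
[[0.9659, 0.2588], [-0.2588, 0.9659]] × [-8, -5]ᵀ
= [(0.9659)(-8) + (0.2588)(-5), (-0.2588)(-8) + (0.9659)(-5)]ᵀ
= [-9.0212, -2.7591]ᵀ
Result: (-9.0212, -2.7591)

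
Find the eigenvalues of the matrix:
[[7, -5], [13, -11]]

Characteristic equation: det(A - λI) = 0
λ² - (trace)λ + (det) = 0
trace = 7 + -11 = -4, det = (7)(-11) - (-5)(13) = -12
λ² - (-4)λ + (-12) = 0
λ = (-4 ± √((-4)² - 4·(-12))) / 2 = (-4 ± √64) / 2
Solving: λ = -6, 2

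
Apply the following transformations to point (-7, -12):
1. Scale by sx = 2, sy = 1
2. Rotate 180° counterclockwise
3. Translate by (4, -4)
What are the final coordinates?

Step 1: Scale → (-14, -12)
Step 2: Rotate 180° → (14, 12)
Step 3: Translate → (18, 8)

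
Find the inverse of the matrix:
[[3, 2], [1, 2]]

For [[a,b],[c,d]], inverse = (1/det)·[[d,-b],[-c,a]]
det = (3)(2) - (2)(1) = 6 - 2 = 4
Inverse = (1/4)·[[2, -2], [-1, 3]]
= [[1/2, -1/2], [-1/4, 3/4]]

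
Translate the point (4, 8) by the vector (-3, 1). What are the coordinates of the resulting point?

Translation by (-3, 1) (homogeneous matrix [[1, 0, -3], [0, 1, 1], [0, 0, 1]]):
x' = 4 + -3 = 1
y' = 8 + 1 = 9
Result: (1, 9)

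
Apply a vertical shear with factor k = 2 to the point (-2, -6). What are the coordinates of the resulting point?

Shear matrix for vertical shear with factor k = 2:
[[1, 0], [2, 1]]
Result: (-2, -6) → (-2, -10)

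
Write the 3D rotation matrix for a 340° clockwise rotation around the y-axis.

Rotation matrix for clockwise 340° around y-axis:
A clockwise rotation by 340° is a counterclockwise rotation by -340°.
cos(-340°) = 0.9397, sin(-340°) = 0.3420
Result: [[0.9397, 0, 0.3420], [0, 1, 0], [-0.3420, 0, 0.9397]]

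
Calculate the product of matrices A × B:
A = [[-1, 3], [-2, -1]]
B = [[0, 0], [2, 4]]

Matrix multiplication:
C[0][0] = -1×0 + 3×2 = 6
C[0][1] = -1×0 + 3×4 = 12
C[1][0] = -2×0 + -1×2 = -2
C[1][1] = -2×0 + -1×4 = -4
Result: [[6, 12], [-2, -4]]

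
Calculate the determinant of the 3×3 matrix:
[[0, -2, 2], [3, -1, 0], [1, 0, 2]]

Expansion along first row:
det = 0·det([[-1,0],[0,2]]) - -2·det([[3,0],[1,2]]) + 2·det([[3,-1],[1,0]])
    = 0·(-1·2 - 0·0) - -2·(3·2 - 0·1) + 2·(3·0 - -1·1)
    = 0·-2 - -2·6 + 2·1
    = 0 + 12 + 2 = 14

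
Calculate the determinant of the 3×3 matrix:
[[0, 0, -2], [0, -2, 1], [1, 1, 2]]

Expansion along first row:
det = 0·det([[-2,1],[1,2]]) - 0·det([[0,1],[1,2]]) + -2·det([[0,-2],[1,1]])
    = 0·(-2·2 - 1·1) - 0·(0·2 - 1·1) + -2·(0·1 - -2·1)
    = 0·-5 - 0·-1 + -2·2
    = 0 + 0 + -4 = -4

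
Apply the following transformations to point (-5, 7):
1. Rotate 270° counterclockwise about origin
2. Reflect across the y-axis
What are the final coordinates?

Step 1: Rotate 270° → (7, 5)
Step 2: Reflect across y-axis → (-7, 5)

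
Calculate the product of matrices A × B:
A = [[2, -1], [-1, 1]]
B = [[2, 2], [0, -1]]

Matrix multiplication:
C[0][0] = 2×2 + -1×0 = 4
C[0][1] = 2×2 + -1×-1 = 5
C[1][0] = -1×2 + 1×0 = -2
C[1][1] = -1×2 + 1×-1 = -3
Result: [[4, 5], [-2, -3]]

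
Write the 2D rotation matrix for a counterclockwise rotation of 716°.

Rotation matrix formula: [[cos θ, -sin θ], [sin θ, cos θ]]
For θ = 716°:
cos(716°) = 0.9976
sin(716°) = -0.0698
Result: [[0.9976, 0.0698], [-0.0698, 0.9976]]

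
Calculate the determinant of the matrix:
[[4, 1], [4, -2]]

For a 2×2 matrix [[a, b], [c, d]], det = ad - bc
det = (4)(-2) - (1)(4) = -8 - 4 = -12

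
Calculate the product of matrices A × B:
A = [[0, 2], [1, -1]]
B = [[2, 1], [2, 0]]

Matrix multiplication:
C[0][0] = 0×2 + 2×2 = 4
C[0][1] = 0×1 + 2×0 = 0
C[1][0] = 1×2 + -1×2 = 0
C[1][1] = 1×1 + -1×0 = 1
Result: [[4, 0], [0, 1]]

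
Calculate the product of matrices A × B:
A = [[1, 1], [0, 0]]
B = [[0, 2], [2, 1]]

Matrix multiplication:
C[0][0] = 1×0 + 1×2 = 2
C[0][1] = 1×2 + 1×1 = 3
C[1][0] = 0×0 + 0×2 = 0
C[1][1] = 0×2 + 0×1 = 0
Result: [[2, 3], [0, 0]]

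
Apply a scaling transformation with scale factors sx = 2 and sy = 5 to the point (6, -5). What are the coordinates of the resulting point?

Scaling matrix:
[[2, 0], [0, 5]]
Result: (6 × 2, -5 × 5) = (12, -25)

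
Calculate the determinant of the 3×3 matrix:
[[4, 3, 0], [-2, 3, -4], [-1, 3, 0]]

Expansion along first row:
det = 4·det([[3,-4],[3,0]]) - 3·det([[-2,-4],[-1,0]]) + 0·det([[-2,3],[-1,3]])
    = 4·(3·0 - -4·3) - 3·(-2·0 - -4·-1) + 0·(-2·3 - 3·-1)
    = 4·12 - 3·-4 + 0·-3
    = 48 + 12 + 0 = 60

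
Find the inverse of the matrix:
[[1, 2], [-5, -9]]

For [[a,b],[c,d]], inverse = (1/det)·[[d,-b],[-c,a]]
det = (1)(-9) - (2)(-5) = -9 - -10 = 1
Inverse = [[-9, -2], [5, 1]]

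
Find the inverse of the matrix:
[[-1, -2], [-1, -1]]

For [[a,b],[c,d]], inverse = (1/det)·[[d,-b],[-c,a]]
det = (-1)(-1) - (-2)(-1) = 1 - 2 = -1
Inverse = (1/-1)·[[-1, 2], [1, -1]]
= [[1, -2], [-1, 1]]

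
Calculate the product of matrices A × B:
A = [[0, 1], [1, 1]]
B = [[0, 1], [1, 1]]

Matrix multiplication:
C[0][0] = 0×0 + 1×1 = 1
C[0][1] = 0×1 + 1×1 = 1
C[1][0] = 1×0 + 1×1 = 1
C[1][1] = 1×1 + 1×1 = 2
Result: [[1, 1], [1, 2]]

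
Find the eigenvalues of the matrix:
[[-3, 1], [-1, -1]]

Characteristic equation: det(A - λI) = 0
λ² - (trace)λ + (det) = 0
trace = -3 + -1 = -4, det = (-3)(-1) - (1)(-1) = 4
λ² - (-4)λ + (4) = 0
λ = (-4 ± √((-4)² - 4·(4))) / 2 = (-4 ± √0) / 2
Solving: λ = -2, -2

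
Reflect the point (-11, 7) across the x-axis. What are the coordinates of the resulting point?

Reflection across x-axis: (-11, 7) → (-11, -7)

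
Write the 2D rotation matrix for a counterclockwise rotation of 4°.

Rotation matrix formula: [[cos θ, -sin θ], [sin θ, cos θ]]
For θ = 4°:
cos(4°) = 0.9976
sin(4°) = 0.0698
Result: [[0.9976, -0.0698], [0.0698, 0.9976]]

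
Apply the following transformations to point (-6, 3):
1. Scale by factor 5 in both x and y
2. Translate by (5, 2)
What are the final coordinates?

Step 1: Scale (-6, 3) by 5 → (-30, 15)
Step 2: Translate by (5, 2) → (-25, 17)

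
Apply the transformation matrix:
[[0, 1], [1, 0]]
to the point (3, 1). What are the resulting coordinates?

Matrix multiplication:
[[0, 1], [1, 0]] × [3, 1]ᵀ
= [(0)(3) + (1)(1), (1)(3) + (0)(1)]ᵀ
= [1, 3]ᵀ
Result: (1, 3)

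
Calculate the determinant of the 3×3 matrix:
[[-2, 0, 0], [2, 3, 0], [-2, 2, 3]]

Expansion along first row:
det = -2·det([[3,0],[2,3]]) - 0·det([[2,0],[-2,3]]) + 0·det([[2,3],[-2,2]])
    = -2·(3·3 - 0·2) - 0·(2·3 - 0·-2) + 0·(2·2 - 3·-2)
    = -2·9 - 0·6 + 0·10
    = -18 + 0 + 0 = -18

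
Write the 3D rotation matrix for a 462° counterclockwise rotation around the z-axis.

Rotation matrix for counterclockwise 462° around z-axis:
cos(462°) = -0.2079, sin(462°) = 0.9781
Result: [[-0.2079, -0.9781, 0], [0.9781, -0.2079, 0], [0, 0, 1]]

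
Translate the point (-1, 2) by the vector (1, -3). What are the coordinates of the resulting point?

Translation by (1, -3) (homogeneous matrix [[1, 0, 1], [0, 1, -3], [0, 0, 1]]):
x' = -1 + 1 = 0
y' = 2 + -3 = -1
Result: (0, -1)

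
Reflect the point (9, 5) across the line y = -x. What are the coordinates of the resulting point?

Reflection across line y = -x: (9, 5) → (-5, -9)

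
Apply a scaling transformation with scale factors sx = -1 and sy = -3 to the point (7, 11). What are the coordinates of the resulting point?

Scaling matrix:
[[-1, 0], [0, -3]]
Result: (7 × -1, 11 × -3) = (-7, -33)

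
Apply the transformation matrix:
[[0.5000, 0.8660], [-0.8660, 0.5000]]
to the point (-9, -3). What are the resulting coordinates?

Matrix multiplication:
[[0.5000, 0.8660], [-0.8660, 0.5000]] × [-9, -3]ᵀ
= [(0.5000)(-9) + (0.8660)(-3), (-0.8660)(-9) + (0.5000)(-3)]ᵀ
= [-7.0980, 6.2940]ᵀ
Result: (-7.0980, 6.2940)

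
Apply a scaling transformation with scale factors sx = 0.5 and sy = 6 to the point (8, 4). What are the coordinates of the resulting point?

Scaling matrix:
[[0.50, 0], [0, 6]]
Result: (8 × 0.5, 4 × 6) = (4, 24)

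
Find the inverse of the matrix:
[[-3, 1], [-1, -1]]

For [[a,b],[c,d]], inverse = (1/det)·[[d,-b],[-c,a]]
det = (-3)(-1) - (1)(-1) = 3 - -1 = 4
Inverse = (1/4)·[[-1, -1], [1, -3]]
= [[-1/4, -1/4], [1/4, -3/4]]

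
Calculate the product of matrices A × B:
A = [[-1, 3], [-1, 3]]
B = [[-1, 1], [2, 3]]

Matrix multiplication:
C[0][0] = -1×-1 + 3×2 = 7
C[0][1] = -1×1 + 3×3 = 8
C[1][0] = -1×-1 + 3×2 = 7
C[1][1] = -1×1 + 3×3 = 8
Result: [[7, 8], [7, 8]]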